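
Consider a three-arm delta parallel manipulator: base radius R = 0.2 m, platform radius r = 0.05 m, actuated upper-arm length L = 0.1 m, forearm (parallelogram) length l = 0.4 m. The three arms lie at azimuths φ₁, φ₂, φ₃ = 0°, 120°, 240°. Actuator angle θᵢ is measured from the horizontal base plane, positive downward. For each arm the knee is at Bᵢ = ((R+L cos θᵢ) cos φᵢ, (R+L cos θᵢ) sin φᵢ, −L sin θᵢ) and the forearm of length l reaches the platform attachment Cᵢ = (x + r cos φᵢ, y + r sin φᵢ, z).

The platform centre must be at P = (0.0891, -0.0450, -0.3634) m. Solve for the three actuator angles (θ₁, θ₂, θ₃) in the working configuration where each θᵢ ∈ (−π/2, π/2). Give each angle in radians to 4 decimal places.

θ₁ = -0.0004, θ₂ = 1.0471, θ₃ = 0.6108

rotate P by −φ1: (0.0891, -0.0450, -0.3634)
  A=0.0609, B=-0.3634, C=(l²−L²−A²−y'²−z²)/(2L)=0.0610
  γ=atan2(-0.3634,0.0609)=-1.4048;  ψ=arccos(0.1656)=1.4044;  θ1=γ+ψ≈-0.0004
arm 2 (φ=120.0°): x'=-0.0835, y'=-0.0547
  A=0.2335, B=-0.3634, C=(l²−L²−A²−y'²−z²)/(2L)=-0.1979
  θ2 = atan2(B,A) + arccos(C/0.4320) = 1.0471
rotate P by −φ3: (-0.0056, 0.0997, -0.3634)
  e−x'=0.1556;  (l²−L²−(e−x')²−y'²−z²)/2L = -0.0810
  θ3 = atan2(B,A) + arccos(C/0.3953) = 0.6108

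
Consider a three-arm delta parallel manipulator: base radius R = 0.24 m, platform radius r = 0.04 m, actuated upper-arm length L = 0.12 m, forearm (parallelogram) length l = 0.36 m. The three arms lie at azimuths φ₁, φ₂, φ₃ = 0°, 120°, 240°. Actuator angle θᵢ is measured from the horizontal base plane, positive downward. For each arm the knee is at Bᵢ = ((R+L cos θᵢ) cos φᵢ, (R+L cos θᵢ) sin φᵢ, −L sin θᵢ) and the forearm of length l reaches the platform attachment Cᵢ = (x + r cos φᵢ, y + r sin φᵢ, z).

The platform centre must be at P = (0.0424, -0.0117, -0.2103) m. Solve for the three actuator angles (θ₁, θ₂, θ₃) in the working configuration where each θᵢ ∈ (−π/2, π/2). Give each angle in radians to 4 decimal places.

arm 1 (φ=0.0°): x'=0.0424, y'=-0.0117
  A=0.1576, B=-0.2103, C=(l²−L²−A²−y'²−z²)/(2L)=0.1917
  γ=atan2(-0.2103,0.1576)=-0.9277;  ψ=arccos(0.7293)=0.7535;  θ1=γ+ψ≈-0.1742
arm 2 (φ=120.0°): x'=-0.0313, y'=-0.0309
  A cos θ + B sin θ = C:  0.2313·cos θ + -0.2103·sin θ = 0.0688
  θ2 = atan2(B,A) + arccos(C/0.3126) = 0.6112
φ3=240.0° → target in arm frame (-0.0111, 0.0426)
  e−x'=0.2111;  (l²−L²−(e−x')²−y'²−z²)/2L = 0.1026
  θ3 = atan2(B,A) + arccos(C/0.2980) = 0.4358

θ₁ = -0.1742, θ₂ = 0.6112, θ₃ = 0.4358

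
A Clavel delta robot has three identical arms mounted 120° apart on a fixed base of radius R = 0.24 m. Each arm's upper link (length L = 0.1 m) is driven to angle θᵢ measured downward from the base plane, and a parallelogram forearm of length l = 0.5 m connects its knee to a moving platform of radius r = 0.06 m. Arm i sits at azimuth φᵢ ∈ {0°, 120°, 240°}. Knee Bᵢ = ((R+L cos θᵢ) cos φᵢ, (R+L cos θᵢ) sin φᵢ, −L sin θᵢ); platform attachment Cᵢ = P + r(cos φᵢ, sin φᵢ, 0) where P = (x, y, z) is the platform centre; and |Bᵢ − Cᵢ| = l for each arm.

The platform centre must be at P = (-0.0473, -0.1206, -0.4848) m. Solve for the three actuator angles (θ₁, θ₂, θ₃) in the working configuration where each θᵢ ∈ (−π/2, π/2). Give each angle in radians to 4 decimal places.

θ₁ = 1.0472, θ₂ = 1.2220, θ₃ = 0.0872

φ1=0.0° → target in arm frame (-0.0473, -0.1206)
  A cos θ + B sin θ = C:  0.2273·cos θ + -0.4848·sin θ = -0.3062
  √(A²+B²)=0.5354;  θ1 = -1.1324+2.1796 ≈ 1.0472
rotate P by −φ2: (-0.0808, 0.1013, -0.4848)
  A cos θ + B sin θ = C:  0.2608·cos θ + -0.4848·sin θ = -0.3665
  θ2 = atan2(B,A) + arccos(C/0.5505) = 1.2220
φ3=240.0° → target in arm frame (0.1281, 0.0193)
  e−x'=0.0519;  (l²−L²−(e−x')²−y'²−z²)/2L = 0.0095
  √(A²+B²)=0.4876;  θ3 = -1.4641+1.5513 ≈ 0.0872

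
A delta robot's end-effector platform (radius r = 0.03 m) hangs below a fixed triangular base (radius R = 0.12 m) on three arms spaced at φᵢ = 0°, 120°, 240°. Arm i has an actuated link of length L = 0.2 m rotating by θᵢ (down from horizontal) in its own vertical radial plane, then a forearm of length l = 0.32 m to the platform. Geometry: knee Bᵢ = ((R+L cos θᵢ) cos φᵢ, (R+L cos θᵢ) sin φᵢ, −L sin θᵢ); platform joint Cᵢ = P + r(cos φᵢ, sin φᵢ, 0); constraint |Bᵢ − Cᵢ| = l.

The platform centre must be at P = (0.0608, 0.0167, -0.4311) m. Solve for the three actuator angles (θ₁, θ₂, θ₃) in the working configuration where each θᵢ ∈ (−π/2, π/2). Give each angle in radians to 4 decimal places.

φ1=0.0° → target in arm frame (0.0608, 0.0167)
  A cos θ + B sin θ = C:  0.0292·cos θ + -0.4311·sin θ = -0.3114
  θ1 = atan2(B,A) + arccos(C/0.4321) = 0.8726
arm 2 (φ=120.0°): x'=-0.0159, y'=-0.0610
  e−x'=0.1059;  (l²−L²−(e−x')²−y'²−z²)/2L = -0.3460
  γ=atan2(-0.4311,0.1059)=-1.3298;  ψ=arccos(-0.7794)=2.4644;  θ2=γ+ψ≈1.1346
rotate P by −φ3: (-0.0449, 0.0443, -0.4311)
  e−x'=0.1349;  (l²−L²−(e−x')²−y'²−z²)/2L = -0.3590
  γ=atan2(-0.4311,0.1349)=-1.2676;  ψ=arccos(-0.7948)=2.4894;  θ3=γ+ψ≈1.2218

θ₁ = 0.8726, θ₂ = 1.1346, θ₃ = 1.2218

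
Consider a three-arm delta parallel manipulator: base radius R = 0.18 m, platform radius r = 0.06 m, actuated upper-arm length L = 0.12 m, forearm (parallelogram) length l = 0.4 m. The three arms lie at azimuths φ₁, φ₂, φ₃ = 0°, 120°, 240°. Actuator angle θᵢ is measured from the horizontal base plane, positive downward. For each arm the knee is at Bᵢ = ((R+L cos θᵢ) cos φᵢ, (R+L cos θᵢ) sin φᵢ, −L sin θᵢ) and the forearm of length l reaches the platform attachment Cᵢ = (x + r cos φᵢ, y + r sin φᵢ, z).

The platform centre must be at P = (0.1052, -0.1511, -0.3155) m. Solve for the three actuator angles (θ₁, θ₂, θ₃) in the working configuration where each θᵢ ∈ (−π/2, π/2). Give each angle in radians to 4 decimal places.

θ₁ = -0.2615, θ₂ = 1.2220, θ₃ = -0.0868

φ1=0.0° → target in arm frame (0.1052, -0.1511)
  A=0.0148, B=-0.3155, C=(l²−L²−A²−y'²−z²)/(2L)=0.0959
  √(A²+B²)=0.3158;  θ1 = -1.5239+1.2624 ≈ -0.2615
rotate P by −φ2: (-0.1835, -0.0156, -0.3155)
  e−x'=0.3035;  (l²−L²−(e−x')²−y'²−z²)/2L = -0.1928
  √(A²+B²)=0.4378;  θ2 = -0.8049+2.0268 ≈ 1.2220
rotate P by −φ3: (0.0783, 0.1667, -0.3155)
  e−x'=0.0417;  (l²−L²−(e−x')²−y'²−z²)/2L = 0.0689
  θ3 = atan2(B,A) + arccos(C/0.3182) = -0.0868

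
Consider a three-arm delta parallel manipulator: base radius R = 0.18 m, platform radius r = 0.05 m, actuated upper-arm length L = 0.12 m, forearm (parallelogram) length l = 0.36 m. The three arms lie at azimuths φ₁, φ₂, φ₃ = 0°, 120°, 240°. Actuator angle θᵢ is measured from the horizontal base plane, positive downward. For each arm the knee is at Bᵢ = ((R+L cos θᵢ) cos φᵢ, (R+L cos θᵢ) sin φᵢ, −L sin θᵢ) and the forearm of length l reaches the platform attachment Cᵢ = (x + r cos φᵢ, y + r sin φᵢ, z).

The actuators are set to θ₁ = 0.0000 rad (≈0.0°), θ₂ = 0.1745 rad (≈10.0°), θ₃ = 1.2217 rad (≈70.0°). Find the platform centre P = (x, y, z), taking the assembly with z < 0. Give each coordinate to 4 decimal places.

φ1=0.0°: virtual centre (0.2500, 0.0000, 0.0000), radius l
O2 = (0.2482·cos120.0°, 0.2482·sin120.0°, -0.0208) = (-0.1241, 0.2149, -0.0208)
φ3=240.0°: virtual centre (-0.0855, -0.1481, -0.1128), radius l
eliminate P² terms by subtracting sphere 1 from 2 and 3
[-0.7482 0.4299 -0.0417]·P = -0.0005;  [-0.6710 -0.2963 -0.2255]·P = -0.0205
det = 0.5101;  x = 0.0176+-0.2142z,  y = 0.0295+-0.2760z
into |P−O₁|² = l²: 1.1221z² + 0.0833z + -0.0747 = 0;  Δ = 0.3423;  z = -0.2978 or 0.2236 → z<0 root = -0.2978
x = 0.0814, y = 0.1117

(0.0814, 0.1117, -0.2978)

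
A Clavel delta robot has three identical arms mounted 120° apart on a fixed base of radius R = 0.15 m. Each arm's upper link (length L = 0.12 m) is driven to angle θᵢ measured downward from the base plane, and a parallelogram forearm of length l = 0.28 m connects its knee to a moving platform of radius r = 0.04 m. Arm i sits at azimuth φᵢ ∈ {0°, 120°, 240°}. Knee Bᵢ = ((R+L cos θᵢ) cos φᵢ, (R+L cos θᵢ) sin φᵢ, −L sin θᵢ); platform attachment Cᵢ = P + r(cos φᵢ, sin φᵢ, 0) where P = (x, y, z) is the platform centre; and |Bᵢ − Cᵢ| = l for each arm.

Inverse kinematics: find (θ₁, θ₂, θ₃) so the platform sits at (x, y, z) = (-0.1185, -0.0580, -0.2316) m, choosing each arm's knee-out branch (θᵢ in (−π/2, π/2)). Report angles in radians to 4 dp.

θ₁ = 1.3962, θ₂ = 0.6981, θ₃ = -0.0868

φ1=0.0° → target in arm frame (-0.1185, -0.0580)
  e−x'=0.2285;  (l²−L²−(e−x')²−y'²−z²)/2L = -0.1884
  γ=atan2(-0.2316,0.2285)=-0.7921;  ψ=arccos(-0.5791)=2.1884;  θ1=γ+ψ≈1.3962
arm 2 (φ=120.0°): x'=0.0090, y'=0.1316
  A=0.1010, B=-0.2316, C=(l²−L²−A²−y'²−z²)/(2L)=-0.0715
  θ2 = atan2(B,A) + arccos(C/0.2527) = 0.6981
φ3=240.0° → target in arm frame (0.1095, -0.0736)
  e−x'=0.0005;  (l²−L²−(e−x')²−y'²−z²)/2L = 0.0206
  γ=atan2(-0.2316,0.0005)=-1.5685;  ψ=arccos(0.0889)=1.4818;  θ3=γ+ψ≈-0.0868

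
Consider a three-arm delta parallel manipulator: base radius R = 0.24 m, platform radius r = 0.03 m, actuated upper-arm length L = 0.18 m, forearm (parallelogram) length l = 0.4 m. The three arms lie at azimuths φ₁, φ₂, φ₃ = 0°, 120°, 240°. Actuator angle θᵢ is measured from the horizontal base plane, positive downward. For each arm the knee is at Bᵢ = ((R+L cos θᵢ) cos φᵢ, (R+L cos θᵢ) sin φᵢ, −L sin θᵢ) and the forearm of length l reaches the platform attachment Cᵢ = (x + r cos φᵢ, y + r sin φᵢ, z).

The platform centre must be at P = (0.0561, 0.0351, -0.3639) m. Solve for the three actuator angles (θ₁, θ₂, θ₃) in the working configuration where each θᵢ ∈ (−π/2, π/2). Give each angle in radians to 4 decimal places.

θ₁ = 0.6107, θ₂ = 0.8728, θ₃ = 1.1342

φ1=0.0° → target in arm frame (0.0561, 0.0351)
  e−x'=0.1539;  (l²−L²−(e−x')²−y'²−z²)/2L = -0.0826
  θ1 = atan2(B,A) + arccos(C/0.3951) = 0.6107
φ2=120.0° → target in arm frame (0.0023, -0.0661)
  e−x'=0.2077;  (l²−L²−(e−x')²−y'²−z²)/2L = -0.1453
  γ=atan2(-0.3639,0.2077)=-1.0523;  ψ=arccos(-0.3469)=1.9250;  θ2=γ+ψ≈0.8728
arm 3 (φ=240.0°): x'=-0.0584, y'=0.0310
  e−x'=0.2684;  (l²−L²−(e−x')²−y'²−z²)/2L = -0.2163
  √(A²+B²)=0.4522;  θ3 = -0.9352+2.0694 ≈ 1.1342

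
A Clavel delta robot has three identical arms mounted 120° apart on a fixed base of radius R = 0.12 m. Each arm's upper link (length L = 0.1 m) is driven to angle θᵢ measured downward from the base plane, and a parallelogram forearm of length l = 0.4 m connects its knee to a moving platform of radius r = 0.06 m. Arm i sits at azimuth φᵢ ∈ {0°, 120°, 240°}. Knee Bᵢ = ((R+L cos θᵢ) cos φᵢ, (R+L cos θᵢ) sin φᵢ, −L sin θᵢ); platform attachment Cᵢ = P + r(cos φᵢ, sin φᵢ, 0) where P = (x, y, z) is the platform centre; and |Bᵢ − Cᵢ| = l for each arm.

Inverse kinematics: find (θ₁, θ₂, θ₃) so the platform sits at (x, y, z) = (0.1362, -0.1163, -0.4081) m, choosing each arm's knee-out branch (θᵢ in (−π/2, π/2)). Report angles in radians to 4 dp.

arm 1 (φ=0.0°): x'=0.1362, y'=-0.1163
  A=-0.0762, B=-0.4081, C=(l²−L²−A²−y'²−z²)/(2L)=-0.1794
  γ=atan2(-0.4081,-0.0762)=-1.7554;  ψ=arccos(-0.4321)=2.0176;  θ1=γ+ψ≈0.2622
φ2=120.0° → target in arm frame (-0.1688, -0.0598)
  e−x'=0.2288;  (l²−L²−(e−x')²−y'²−z²)/2L = -0.3624
  √(A²+B²)=0.4679;  θ2 = -1.0598+2.4568 ≈ 1.3971
rotate P by −φ3: (0.0326, 0.1761, -0.4081)
  e−x'=0.0274;  (l²−L²−(e−x')²−y'²−z²)/2L = -0.2415
  θ3 = atan2(B,A) + arccos(C/0.4090) = 0.6987

θ₁ = 0.2622, θ₂ = 1.3971, θ₃ = 0.6987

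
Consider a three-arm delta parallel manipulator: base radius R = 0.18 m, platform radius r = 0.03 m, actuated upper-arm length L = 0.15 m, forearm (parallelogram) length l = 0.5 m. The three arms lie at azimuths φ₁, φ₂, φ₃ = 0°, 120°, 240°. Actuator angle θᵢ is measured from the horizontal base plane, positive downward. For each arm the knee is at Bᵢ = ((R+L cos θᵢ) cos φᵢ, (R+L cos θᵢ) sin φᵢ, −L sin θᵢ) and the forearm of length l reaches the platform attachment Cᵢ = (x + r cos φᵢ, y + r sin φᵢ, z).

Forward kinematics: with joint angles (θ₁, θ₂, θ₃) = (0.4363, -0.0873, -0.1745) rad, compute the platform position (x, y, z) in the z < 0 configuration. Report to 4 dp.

(-0.0811, -0.0097, -0.4027)

O1 = (0.2859·cos0.0°, 0.2859·sin0.0°, -0.0634) = (0.2859, 0.0000, -0.0634)
O2 = (0.2994·cos120.0°, 0.2994·sin120.0°, 0.0131) = (-0.1497, 0.2593, 0.0131)
O3 = (0.2977·cos240.0°, 0.2977·sin240.0°, 0.0260) = (-0.1489, -0.2578, 0.0260)
subtract pairs → two planes through P
[-0.8713 0.5186 0.1529]·P = 0.0040;  [-0.8696 -0.5157 0.1789]·P = 0.0035
Cramer: x(z) = -0.0044+0.1906z;  y(z) = 0.0005+0.0254z
sphere 1 gives Az²+Bz+C=0 with A=1.0370, B=0.0161, C=-0.1617;  B²−4AC=0.6710;  roots -0.4027, 0.3872;  negative root z = -0.4027
x = -0.0811, y = -0.0097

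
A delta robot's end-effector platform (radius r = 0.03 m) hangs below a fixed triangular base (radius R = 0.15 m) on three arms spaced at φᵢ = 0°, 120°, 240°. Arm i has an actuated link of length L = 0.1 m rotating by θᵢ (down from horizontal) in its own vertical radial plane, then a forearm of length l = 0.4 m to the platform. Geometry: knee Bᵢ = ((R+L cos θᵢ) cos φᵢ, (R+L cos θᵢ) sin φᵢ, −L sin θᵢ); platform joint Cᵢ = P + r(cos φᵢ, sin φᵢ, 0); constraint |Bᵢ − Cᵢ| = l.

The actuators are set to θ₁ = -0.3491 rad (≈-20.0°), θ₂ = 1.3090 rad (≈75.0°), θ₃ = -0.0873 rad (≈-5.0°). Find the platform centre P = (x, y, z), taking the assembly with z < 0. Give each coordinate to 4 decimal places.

(0.1103, -0.1481, -0.3226)

S1 = (0.2140·cos0.0°, 0.2140·sin0.0°, 0.0342) = (0.2140, 0.0000, 0.0342)
arm 2 at φ=120.0°: ρ2 = 0.1459;  S2 = (-0.0729, 0.1263, -0.0966)
φ3=240.0°: virtual centre (-0.1098, -0.1902, 0.0087), radius l
subtract pairs → two planes through P
linear system: -0.5738x+0.2527y = -0.0163−-0.2616z; -0.6476x+-0.3804y = 0.0014−-0.0510z
Cramer: x(z) = 0.0154-0.2943z;  y(z) = -0.0297+0.3670z
quadratic in z: (1.2213)z²+(0.0266)z+(-0.1185)=0, √Δ=0.7613 → z ∈ {-0.3226, 0.3008}; z = -0.3226 (taking z<0)
x = 0.1103, y = -0.1481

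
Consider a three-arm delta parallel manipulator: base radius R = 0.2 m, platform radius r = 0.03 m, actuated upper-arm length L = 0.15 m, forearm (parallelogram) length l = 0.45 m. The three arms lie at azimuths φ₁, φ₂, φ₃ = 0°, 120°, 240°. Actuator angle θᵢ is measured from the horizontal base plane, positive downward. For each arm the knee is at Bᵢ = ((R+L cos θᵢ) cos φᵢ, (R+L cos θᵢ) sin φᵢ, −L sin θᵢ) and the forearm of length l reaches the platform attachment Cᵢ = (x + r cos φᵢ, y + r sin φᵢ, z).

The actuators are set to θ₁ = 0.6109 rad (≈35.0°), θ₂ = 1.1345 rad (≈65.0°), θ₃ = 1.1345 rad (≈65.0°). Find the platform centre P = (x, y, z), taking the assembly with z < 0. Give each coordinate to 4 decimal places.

(0.0837, 0.0000, -0.4845)

O1 = (0.2929·cos0.0°, 0.2929·sin0.0°, -0.0860) = (0.2929, 0.0000, -0.0860)
O2 = (0.2334·cos120.0°, 0.2334·sin120.0°, -0.1359) = (-0.1167, 0.2021, -0.1359)
O3 = (0.2334·cos240.0°, 0.2334·sin240.0°, -0.1359) = (-0.1167, -0.2021, -0.1359)
|O₂|²−|O₁|² = -0.0202;  |O₃|²−|O₁|² = -0.0202
[-0.8191 0.4042 -0.0998]·P = -0.0202;  [-0.8191 -0.4042 -0.0998]·P = -0.0202
Cramer: x(z) = 0.0247-0.1219z;  y(z) = 0.0000+0.0000z
quadratic in z: (1.0148)z²+(0.2374)z+(-0.1232)=0, √Δ=0.7459 → z ∈ {-0.4845, 0.2505}; z = -0.4845 (taking z<0)
x = 0.0837, y = 0.0000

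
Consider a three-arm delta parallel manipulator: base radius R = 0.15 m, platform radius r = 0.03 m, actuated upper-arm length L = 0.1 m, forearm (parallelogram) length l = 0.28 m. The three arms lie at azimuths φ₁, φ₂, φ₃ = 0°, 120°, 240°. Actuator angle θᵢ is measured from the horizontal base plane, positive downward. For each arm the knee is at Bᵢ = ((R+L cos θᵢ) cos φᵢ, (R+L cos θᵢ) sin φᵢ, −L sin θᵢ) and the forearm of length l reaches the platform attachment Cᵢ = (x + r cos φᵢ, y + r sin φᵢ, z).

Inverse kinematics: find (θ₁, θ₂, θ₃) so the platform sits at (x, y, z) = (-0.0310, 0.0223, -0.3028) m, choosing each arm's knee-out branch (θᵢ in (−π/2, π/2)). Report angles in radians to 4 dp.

θ₁ = 1.2219, θ₂ = 0.7857, θ₃ = 1.0471

φ1=0.0° → target in arm frame (-0.0310, 0.0223)
  e−x'=0.1510;  (l²−L²−(e−x')²−y'²−z²)/2L = -0.2329
  √(A²+B²)=0.3384;  θ1 = -1.1082+2.3301 ≈ 1.2219
φ2=120.0° → target in arm frame (0.0348, 0.0157)
  e−x'=0.0852;  (l²−L²−(e−x')²−y'²−z²)/2L = -0.1540
  θ2 = atan2(B,A) + arccos(C/0.3146) = 0.7857
φ3=240.0° → target in arm frame (-0.0038, -0.0380)
  A cos θ + B sin θ = C:  0.1238·cos θ + -0.3028·sin θ = -0.2003
  θ3 = atan2(B,A) + arccos(C/0.3271) = 1.0471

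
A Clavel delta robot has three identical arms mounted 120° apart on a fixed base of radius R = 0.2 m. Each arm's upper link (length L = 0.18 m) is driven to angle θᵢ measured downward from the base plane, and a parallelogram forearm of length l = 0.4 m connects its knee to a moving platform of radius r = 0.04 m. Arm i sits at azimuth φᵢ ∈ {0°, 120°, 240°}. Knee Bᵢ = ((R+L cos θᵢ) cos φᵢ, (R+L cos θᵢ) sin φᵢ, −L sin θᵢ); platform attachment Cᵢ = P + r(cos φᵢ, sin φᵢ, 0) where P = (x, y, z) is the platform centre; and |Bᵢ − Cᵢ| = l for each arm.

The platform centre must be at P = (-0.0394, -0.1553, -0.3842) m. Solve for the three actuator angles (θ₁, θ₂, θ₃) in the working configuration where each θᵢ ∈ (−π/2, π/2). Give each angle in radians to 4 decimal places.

θ₁ = 1.0472, θ₂ = 1.3091, θ₃ = 0.1744

rotate P by −φ1: (-0.0394, -0.1553, -0.3842)
  A=0.1994, B=-0.3842, C=(l²−L²−A²−y'²−z²)/(2L)=-0.2330
  √(A²+B²)=0.4329;  θ1 = -1.0921+2.1392 ≈ 1.0472
φ2=120.0° → target in arm frame (-0.1148, 0.1118)
  A cos θ + B sin θ = C:  0.2748·cos θ + -0.3842·sin θ = -0.3000
  √(A²+B²)=0.4724;  θ2 = -0.9499+2.2591 ≈ 1.3091
rotate P by −φ3: (0.1542, 0.0435, -0.3842)
  A cos θ + B sin θ = C:  0.0058·cos θ + -0.3842·sin θ = -0.0609
  √(A²+B²)=0.3842;  θ3 = -1.5557+1.7301 ≈ 0.1744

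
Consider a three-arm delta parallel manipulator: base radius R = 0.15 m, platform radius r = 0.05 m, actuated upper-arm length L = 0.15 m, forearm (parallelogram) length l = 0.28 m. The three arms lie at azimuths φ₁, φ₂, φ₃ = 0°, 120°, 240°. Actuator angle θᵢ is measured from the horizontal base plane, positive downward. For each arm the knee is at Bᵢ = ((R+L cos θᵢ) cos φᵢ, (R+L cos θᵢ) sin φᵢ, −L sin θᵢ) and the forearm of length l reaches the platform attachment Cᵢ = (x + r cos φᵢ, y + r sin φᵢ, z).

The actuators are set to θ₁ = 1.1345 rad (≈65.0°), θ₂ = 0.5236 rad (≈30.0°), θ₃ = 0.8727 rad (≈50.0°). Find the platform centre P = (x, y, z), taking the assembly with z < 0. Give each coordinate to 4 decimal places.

(-0.0616, 0.0385, -0.2981)

arm 1 at φ=0.0°: e+L cos θ1 = 0.1634;  O1 = (0.1634, 0.0000, -0.1359)
φ2=120.0°: virtual centre (-0.1150, 0.1991, -0.0750), radius l
O3 = (0.1964·cos240.0°, 0.1964·sin240.0°, -0.1149) = (-0.0982, -0.1701, -0.1149)
|O₂|²−|O₁|² = 0.0133;  |O₃|²−|O₁|² = 0.0066
linear system: -0.5567x+0.3982y = 0.0133−0.1219z; -0.5232x+-0.3402y = 0.0066−0.0421z
Cramer: x(z) = -0.0180+0.1464z;  y(z) = 0.0083-0.1015z
into |P−O₁|² = l²: 1.0317z² + 0.2171z + -0.0270 = 0;  Δ = 0.1584;  z = -0.2981 or 0.0876 → z<0 root = -0.2981
x = -0.0616, y = 0.0385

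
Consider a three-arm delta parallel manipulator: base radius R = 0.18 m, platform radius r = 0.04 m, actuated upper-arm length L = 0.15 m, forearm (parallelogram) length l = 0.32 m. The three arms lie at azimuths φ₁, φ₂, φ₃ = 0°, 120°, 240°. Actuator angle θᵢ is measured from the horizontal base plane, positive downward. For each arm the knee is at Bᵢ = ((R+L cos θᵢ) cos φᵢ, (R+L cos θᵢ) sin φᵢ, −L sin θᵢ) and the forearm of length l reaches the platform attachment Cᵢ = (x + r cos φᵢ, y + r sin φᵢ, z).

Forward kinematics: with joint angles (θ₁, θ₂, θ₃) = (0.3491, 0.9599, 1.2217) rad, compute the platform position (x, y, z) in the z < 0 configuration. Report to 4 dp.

S1 = (0.2810·cos0.0°, 0.2810·sin0.0°, -0.0513) = (0.2810, 0.0000, -0.0513)
S2 = (0.2260·cos120.0°, 0.2260·sin120.0°, -0.1229) = (-0.1130, 0.1958, -0.1229)
φ3=240.0°: virtual centre (-0.0957, -0.1657, -0.1410), radius l
subtract pairs → two planes through P
plane₁₂: -0.7879x+0.3915y+-0.1431z = -0.0154
Cramer: x(z) = 0.0268-0.2116z;  y(z) = 0.0147-0.0602z
into |P−S₁|² = l²: 1.0484z² + 0.2084z + -0.0350 = 0;  Δ = 0.1901;  z = -0.3073 or 0.1086 → z<0 root = -0.3073
x = 0.0919, y = 0.0332

(0.0919, 0.0332, -0.3073)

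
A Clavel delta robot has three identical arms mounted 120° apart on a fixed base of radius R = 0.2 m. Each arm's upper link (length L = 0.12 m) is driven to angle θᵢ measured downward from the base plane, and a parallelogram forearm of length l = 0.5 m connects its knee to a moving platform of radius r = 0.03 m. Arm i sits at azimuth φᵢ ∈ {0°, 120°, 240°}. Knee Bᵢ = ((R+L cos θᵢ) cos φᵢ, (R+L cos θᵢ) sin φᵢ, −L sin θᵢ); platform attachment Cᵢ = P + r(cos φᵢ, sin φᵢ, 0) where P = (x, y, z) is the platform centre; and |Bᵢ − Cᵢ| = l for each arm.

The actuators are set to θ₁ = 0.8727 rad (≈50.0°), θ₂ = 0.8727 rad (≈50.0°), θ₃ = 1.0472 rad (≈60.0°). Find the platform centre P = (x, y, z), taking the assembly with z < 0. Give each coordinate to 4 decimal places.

arm 1 at φ=0.0°: ρ1 = 0.2471;  O1 = (0.2471, 0.0000, -0.0919)
arm 2 at φ=120.0°: ρ2 = 0.2471;  O2 = (-0.1236, 0.2140, -0.0919)
O3 = (0.2300·cos240.0°, 0.2300·sin240.0°, -0.1039) = (-0.1150, -0.1992, -0.1039)
subtract pairs → two planes through P
plane₁₂: -0.7414x+0.4280y+0.0000z = 0.0000
Cramer: x(z) = 0.0041-0.0170z;  y(z) = 0.0071-0.0294z
into |P−O₁|² = l²: 1.0012z² + 0.1917z + -0.1824 = 0;  Δ = 0.7674;  z = -0.5332 or 0.3418 → z<0 root = -0.5332
x = 0.0132, y = 0.0228

(0.0132, 0.0228, -0.5332)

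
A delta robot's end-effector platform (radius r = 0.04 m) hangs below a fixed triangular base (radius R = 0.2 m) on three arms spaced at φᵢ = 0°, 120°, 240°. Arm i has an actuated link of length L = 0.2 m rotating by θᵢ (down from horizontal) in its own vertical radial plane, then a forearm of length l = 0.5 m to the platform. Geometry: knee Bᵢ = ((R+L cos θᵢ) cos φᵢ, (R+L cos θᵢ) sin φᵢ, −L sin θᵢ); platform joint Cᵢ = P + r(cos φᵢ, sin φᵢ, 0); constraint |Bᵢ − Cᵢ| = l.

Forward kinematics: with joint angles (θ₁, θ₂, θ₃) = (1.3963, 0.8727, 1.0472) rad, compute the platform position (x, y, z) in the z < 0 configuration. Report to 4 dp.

O1 = (0.1947·cos0.0°, 0.1947·sin0.0°, -0.1970) = (0.1947, 0.0000, -0.1970)
φ2=120.0°: virtual centre (-0.1443, 0.2499, -0.1532), radius l
φ3=240.0°: virtual centre (-0.1300, -0.2252, -0.1732), radius l
subtract pairs → two planes through P
linear system: -0.6780x+0.4998y = 0.0300−0.0875z; -0.6494x+-0.4503y = 0.0209−0.0475z
det = 0.6299;  x = -0.0380+0.1003z,  y = 0.0085+-0.0391z
quadratic in z: (1.0116)z²+(0.3466)z+(-0.1570)=0, √Δ=0.8690 → z ∈ {-0.6009, 0.2582}; z = -0.6009 (taking z<0)
x = -0.0983, y = 0.0319

(-0.0983, 0.0319, -0.6009)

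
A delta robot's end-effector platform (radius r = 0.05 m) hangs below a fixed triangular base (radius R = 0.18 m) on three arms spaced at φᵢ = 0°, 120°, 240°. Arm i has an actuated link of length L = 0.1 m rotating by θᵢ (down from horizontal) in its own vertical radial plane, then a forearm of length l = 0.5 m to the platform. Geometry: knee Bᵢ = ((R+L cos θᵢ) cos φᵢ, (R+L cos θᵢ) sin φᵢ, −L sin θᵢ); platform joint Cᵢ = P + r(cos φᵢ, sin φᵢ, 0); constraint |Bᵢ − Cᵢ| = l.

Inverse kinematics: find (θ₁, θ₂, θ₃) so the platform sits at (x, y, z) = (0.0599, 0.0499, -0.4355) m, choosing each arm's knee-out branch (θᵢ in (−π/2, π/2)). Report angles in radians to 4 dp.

arm 1 (φ=0.0°): x'=0.0599, y'=0.0499
  A=0.0701, B=-0.4355, C=(l²−L²−A²−y'²−z²)/(2L)=0.2147
  θ1 = atan2(B,A) + arccos(C/0.4411) = -0.3487
rotate P by −φ2: (0.0133, -0.0768, -0.4355)
  e−x'=0.1167;  (l²−L²−(e−x')²−y'²−z²)/2L = 0.1541
  θ2 = atan2(B,A) + arccos(C/0.4509) = -0.0868
φ3=240.0° → target in arm frame (-0.0732, 0.0269)
  A=0.2032, B=-0.4355, C=(l²−L²−A²−y'²−z²)/(2L)=0.0417
  γ=atan2(-0.4355,0.2032)=-1.1343;  ψ=arccos(0.0868)=1.4839;  θ3=γ+ψ≈0.3496

θ₁ = -0.3487, θ₂ = -0.0868, θ₃ = 0.3496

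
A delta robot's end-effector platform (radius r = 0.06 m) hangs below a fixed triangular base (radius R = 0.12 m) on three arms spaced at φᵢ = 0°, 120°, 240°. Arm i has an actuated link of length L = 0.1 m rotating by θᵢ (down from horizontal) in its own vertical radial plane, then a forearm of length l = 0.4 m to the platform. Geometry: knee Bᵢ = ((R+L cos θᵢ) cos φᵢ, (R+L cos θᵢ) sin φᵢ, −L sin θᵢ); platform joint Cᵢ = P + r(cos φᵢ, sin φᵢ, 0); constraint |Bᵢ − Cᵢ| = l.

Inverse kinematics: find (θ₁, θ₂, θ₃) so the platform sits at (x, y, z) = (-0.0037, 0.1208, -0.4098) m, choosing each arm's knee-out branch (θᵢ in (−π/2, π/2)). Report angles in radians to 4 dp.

θ₁ = 0.6110, θ₂ = 0.1743, θ₃ = 0.9600

rotate P by −φ1: (-0.0037, 0.1208, -0.4098)
  A cos θ + B sin θ = C:  0.0637·cos θ + -0.4098·sin θ = -0.1829
  θ1 = atan2(B,A) + arccos(C/0.4147) = 0.6110
rotate P by −φ2: (0.1065, -0.0572, -0.4098)
  A cos θ + B sin θ = C:  -0.0465·cos θ + -0.4098·sin θ = -0.1168
  θ2 = atan2(B,A) + arccos(C/0.4124) = 0.1743
φ3=240.0° → target in arm frame (-0.1028, -0.0636)
  A=0.1628, B=-0.4098, C=(l²−L²−A²−y'²−z²)/(2L)=-0.2424
  γ=atan2(-0.4098,0.1628)=-1.1927;  ψ=arccos(-0.5497)=2.1528;  θ3=γ+ψ≈0.9600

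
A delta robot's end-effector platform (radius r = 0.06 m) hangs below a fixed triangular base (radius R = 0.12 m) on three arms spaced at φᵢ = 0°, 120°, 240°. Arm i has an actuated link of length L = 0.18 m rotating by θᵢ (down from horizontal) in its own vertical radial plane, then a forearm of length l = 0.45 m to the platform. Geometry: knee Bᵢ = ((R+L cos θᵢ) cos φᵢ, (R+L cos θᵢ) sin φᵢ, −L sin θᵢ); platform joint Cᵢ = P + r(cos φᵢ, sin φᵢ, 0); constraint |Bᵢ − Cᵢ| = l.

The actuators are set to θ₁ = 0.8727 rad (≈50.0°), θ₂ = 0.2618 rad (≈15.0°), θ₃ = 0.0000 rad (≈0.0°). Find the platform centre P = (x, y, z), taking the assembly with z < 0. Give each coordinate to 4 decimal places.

(-0.1744, -0.0469, -0.4167)

O1 = (0.1757·cos0.0°, 0.1757·sin0.0°, -0.1379) = (0.1757, 0.0000, -0.1379)
O2 = (0.2339·cos120.0°, 0.2339·sin120.0°, -0.0466) = (-0.1169, 0.2025, -0.0466)
arm 3 at φ=240.0°: (R−r)+L cos θ3 = 0.2400;  O3 = (-0.1200, -0.2078, 0.0000)
subtract pairs → two planes through P
plane₁₂: -0.5853x+0.4051y+0.1826z = 0.0070
det = 0.4828;  x = -0.0125+0.3886z,  y = -0.0008+0.1106z
into |P−O₁|² = l²: 1.1632z² + 0.1294z + -0.1481 = 0;  Δ = 0.7057;  z = -0.4167 or 0.3055 → z<0 root = -0.4167
x = -0.1744, y = -0.0469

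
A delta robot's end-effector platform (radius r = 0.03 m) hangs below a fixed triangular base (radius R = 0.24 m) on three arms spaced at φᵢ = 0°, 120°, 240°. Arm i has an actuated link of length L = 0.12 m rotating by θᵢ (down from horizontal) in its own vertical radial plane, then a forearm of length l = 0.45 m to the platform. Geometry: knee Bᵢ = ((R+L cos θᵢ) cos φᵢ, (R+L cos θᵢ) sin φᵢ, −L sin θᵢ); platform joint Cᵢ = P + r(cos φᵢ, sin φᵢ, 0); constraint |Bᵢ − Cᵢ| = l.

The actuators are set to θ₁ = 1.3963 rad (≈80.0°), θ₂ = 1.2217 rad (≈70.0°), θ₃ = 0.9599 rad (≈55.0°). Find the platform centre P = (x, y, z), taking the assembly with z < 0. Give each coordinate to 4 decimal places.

φ1=0.0°: virtual centre (0.2308, 0.0000, -0.1182), radius l
O2 = (0.2510·cos120.0°, 0.2510·sin120.0°, -0.1128) = (-0.1255, 0.2174, -0.1128)
arm 3 at φ=240.0°: (R−r)+L cos θ3 = 0.2788;  O3 = (-0.1394, -0.2415, -0.0983)
subtract pairs → two planes through P
plane₁₂: -0.7127x+0.4348y+0.0108z = 0.0085
Cramer: x(z) = -0.0193+0.0338z;  y(z) = -0.0121+0.0305z
quadratic in z: (1.0021)z²+(0.2187)z+(-0.1258)=0, √Δ=0.7431 → z ∈ {-0.4799, 0.2616}; z = -0.4799 (taking z<0)
x = -0.0355, y = -0.0268

(-0.0355, -0.0268, -0.4799)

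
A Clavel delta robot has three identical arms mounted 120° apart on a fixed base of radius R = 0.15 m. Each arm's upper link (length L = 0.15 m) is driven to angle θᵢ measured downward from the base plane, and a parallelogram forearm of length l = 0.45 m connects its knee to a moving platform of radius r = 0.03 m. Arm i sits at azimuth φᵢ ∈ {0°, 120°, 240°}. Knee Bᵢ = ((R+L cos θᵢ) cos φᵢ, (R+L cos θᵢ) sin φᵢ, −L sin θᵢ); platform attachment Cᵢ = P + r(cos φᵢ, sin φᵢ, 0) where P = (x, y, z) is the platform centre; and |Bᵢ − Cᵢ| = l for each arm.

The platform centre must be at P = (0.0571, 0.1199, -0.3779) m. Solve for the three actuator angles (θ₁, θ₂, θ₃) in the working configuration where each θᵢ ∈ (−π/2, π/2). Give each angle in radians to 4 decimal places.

θ₁ = 0.0001, θ₂ = -0.0871, θ₃ = 0.7853

rotate P by −φ1: (0.0571, 0.1199, -0.3779)
  e−x'=0.0629;  (l²−L²−(e−x')²−y'²−z²)/2L = 0.0629
  θ1 = atan2(B,A) + arccos(C/0.3831) = 0.0001
rotate P by −φ2: (0.0753, -0.1094, -0.3779)
  A=0.0447, B=-0.3779, C=(l²−L²−A²−y'²−z²)/(2L)=0.0774
  θ2 = atan2(B,A) + arccos(C/0.3805) = -0.0871
arm 3 (φ=240.0°): x'=-0.1324, y'=-0.0105
  A cos θ + B sin θ = C:  0.2524·cos θ + -0.3779·sin θ = -0.0887
  √(A²+B²)=0.4544;  θ3 = -0.9820+1.7673 ≈ 0.7853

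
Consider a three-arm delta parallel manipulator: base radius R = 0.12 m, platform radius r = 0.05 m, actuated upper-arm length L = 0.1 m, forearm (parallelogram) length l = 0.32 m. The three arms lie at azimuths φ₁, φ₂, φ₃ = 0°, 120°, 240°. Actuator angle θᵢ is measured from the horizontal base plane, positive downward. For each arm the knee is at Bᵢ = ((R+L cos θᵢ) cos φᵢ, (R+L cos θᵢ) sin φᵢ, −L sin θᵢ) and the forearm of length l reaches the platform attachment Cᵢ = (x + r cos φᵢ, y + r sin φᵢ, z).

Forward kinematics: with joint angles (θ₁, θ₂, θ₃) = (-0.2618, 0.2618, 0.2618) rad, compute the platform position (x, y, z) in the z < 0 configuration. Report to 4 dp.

(0.0569, 0.0000, -0.2747)

S1 = (0.1666·cos0.0°, 0.1666·sin0.0°, 0.0259) = (0.1666, 0.0000, 0.0259)
φ2=120.0°: virtual centre (-0.0833, 0.1443, -0.0259), radius l
S3 = (0.1666·cos240.0°, 0.1666·sin240.0°, -0.0259) = (-0.0833, -0.1443, -0.0259)
subtract pairs → two planes through P
linear system: -0.4998x+0.2885y = 0.0000−-0.1035z; -0.4998x+-0.2885y = 0.0000−-0.1035z
det = 0.2884;  x = 0.0000+-0.2071z,  y = 0.0000+0.0000z
sphere 1 gives Az²+Bz+C=0 with A=1.0429, B=0.0173, C=-0.0740;  B²−4AC=0.3089;  roots -0.2747, 0.2582;  negative root z = -0.2747
x = 0.0569, y = 0.0000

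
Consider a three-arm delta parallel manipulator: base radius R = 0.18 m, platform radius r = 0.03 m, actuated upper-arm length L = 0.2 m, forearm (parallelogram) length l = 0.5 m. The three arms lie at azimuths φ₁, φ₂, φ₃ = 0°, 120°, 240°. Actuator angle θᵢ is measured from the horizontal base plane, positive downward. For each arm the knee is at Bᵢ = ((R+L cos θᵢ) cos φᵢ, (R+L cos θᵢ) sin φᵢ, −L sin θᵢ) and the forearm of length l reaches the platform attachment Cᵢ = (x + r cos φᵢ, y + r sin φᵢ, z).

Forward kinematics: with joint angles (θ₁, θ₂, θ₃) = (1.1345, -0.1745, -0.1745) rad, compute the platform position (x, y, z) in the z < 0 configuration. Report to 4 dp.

centre 1 = (0.2345·cos0.0°, 0.2345·sin0.0°, -0.1813) = (0.2345, 0.0000, -0.1813)
arm 2 at φ=120.0°: (R−r)+L cos θ2 = 0.3470;  centre 2 = (-0.1735, 0.3005, 0.0347)
centre 3 = (0.3470·cos240.0°, 0.3470·sin240.0°, 0.0347) = (-0.1735, -0.3005, 0.0347)
subtract pairs → two planes through P
plane₁₂: -0.8160x+0.6010y+0.4320z = 0.0337
det = 0.9808;  x = -0.0413+0.5294z,  y = 0.0000+0.0000z
sphere 1 gives Az²+Bz+C=0 with A=1.2802, B=0.0705, C=-0.1410;  B²−4AC=0.7273;  roots -0.3606, 0.3055;  negative root z = -0.3606
x = -0.2322, y = 0.0000

(-0.2322, 0.0000, -0.3606)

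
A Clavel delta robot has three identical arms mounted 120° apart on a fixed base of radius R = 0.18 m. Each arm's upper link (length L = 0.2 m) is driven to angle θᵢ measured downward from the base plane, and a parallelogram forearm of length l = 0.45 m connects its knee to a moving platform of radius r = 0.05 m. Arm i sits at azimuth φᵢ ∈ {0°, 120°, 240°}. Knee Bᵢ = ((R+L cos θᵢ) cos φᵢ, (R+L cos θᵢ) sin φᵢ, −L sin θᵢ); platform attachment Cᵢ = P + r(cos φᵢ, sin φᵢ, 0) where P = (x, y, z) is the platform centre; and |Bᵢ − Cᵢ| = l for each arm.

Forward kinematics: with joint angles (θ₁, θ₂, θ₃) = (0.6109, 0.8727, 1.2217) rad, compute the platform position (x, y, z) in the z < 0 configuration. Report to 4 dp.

arm 1 at φ=0.0°: e+L cos θ1 = 0.2938;  S1 = (0.2938, 0.0000, -0.1147)
arm 2 at φ=120.0°: e+L cos θ2 = 0.2586;  S2 = (-0.1293, 0.2239, -0.1532)
arm 3 at φ=240.0°: e+L cos θ3 = 0.1984;  S3 = (-0.0992, -0.1718, -0.1879)
eliminate P² terms by subtracting sphere 1 from 2 and 3
linear system: -0.8462x+0.4478y = -0.0092−-0.0770z; -0.7861x+-0.3437y = -0.0248−-0.1464z
det = 0.6428;  x = 0.0222+-0.1432z,  y = 0.0214+-0.0986z
sphere 1 gives Az²+Bz+C=0 with A=1.0302, B=0.3030, C=-0.1151;  B²−4AC=0.5661;  roots -0.5122, 0.2181;  negative root z = -0.5122
x = 0.0955, y = 0.0720

(0.0955, 0.0720, -0.5122)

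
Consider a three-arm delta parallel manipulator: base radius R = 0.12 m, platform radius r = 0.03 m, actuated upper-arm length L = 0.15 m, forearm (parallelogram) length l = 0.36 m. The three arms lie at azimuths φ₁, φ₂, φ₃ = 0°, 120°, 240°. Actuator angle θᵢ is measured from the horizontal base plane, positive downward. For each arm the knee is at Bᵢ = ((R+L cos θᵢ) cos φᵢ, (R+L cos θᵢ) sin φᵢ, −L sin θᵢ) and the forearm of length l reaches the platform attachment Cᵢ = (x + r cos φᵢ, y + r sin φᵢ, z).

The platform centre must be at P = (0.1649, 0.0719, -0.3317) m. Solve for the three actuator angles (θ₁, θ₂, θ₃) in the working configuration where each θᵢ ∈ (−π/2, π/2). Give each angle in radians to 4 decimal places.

θ₁ = -0.0873, θ₂ = 0.7857, θ₃ = 1.2218

φ1=0.0° → target in arm frame (0.1649, 0.0719)
  e−x'=-0.0749;  (l²−L²−(e−x')²−y'²−z²)/2L = -0.0457
  γ=atan2(-0.3317,-0.0749)=-1.7929;  ψ=arccos(-0.1343)=1.7055;  θ1=γ+ψ≈-0.0873
φ2=120.0° → target in arm frame (-0.0202, -0.1788)
  A=0.1102, B=-0.3317, C=(l²−L²−A²−y'²−z²)/(2L)=-0.1567
  θ2 = atan2(B,A) + arccos(C/0.3495) = 0.7857
φ3=240.0° → target in arm frame (-0.1447, 0.1069)
  A=0.2347, B=-0.3317, C=(l²−L²−A²−y'²−z²)/(2L)=-0.2315
  γ=atan2(-0.3317,0.2347)=-0.9550;  ψ=arccos(-0.5696)=2.1768;  θ3=γ+ψ≈1.2218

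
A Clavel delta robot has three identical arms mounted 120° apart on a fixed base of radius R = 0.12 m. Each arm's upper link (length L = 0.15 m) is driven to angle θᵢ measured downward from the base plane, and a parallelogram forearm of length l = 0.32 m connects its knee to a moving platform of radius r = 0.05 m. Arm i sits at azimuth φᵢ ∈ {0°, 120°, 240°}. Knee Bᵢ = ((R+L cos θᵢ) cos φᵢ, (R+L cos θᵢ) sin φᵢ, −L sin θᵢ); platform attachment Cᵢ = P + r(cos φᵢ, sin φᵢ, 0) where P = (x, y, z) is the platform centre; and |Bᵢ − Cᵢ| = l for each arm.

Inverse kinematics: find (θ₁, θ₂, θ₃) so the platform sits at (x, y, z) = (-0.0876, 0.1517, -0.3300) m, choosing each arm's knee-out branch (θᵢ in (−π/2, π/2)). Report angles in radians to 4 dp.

θ₁ = 1.2216, θ₂ = 0.0873, θ₃ = 1.2216

φ1=0.0° → target in arm frame (-0.0876, 0.1517)
  e−x'=0.1576;  (l²−L²−(e−x')²−y'²−z²)/2L = -0.2562
  γ=atan2(-0.3300,0.1576)=-1.1252;  ψ=arccos(-0.7005)=2.3469;  θ1=γ+ψ≈1.2216
rotate P by −φ2: (0.1752, 0.0000, -0.3300)
  A=-0.1052, B=-0.3300, C=(l²−L²−A²−y'²−z²)/(2L)=-0.1335
  γ=atan2(-0.3300,-0.1052)=-1.8793;  ψ=arccos(-0.3856)=1.9666;  θ2=γ+ψ≈0.0873
φ3=240.0° → target in arm frame (-0.0876, -0.1517)
  A cos θ + B sin θ = C:  0.1576·cos θ + -0.3300·sin θ = -0.2562
  θ3 = atan2(B,A) + arccos(C/0.3657) = 1.2216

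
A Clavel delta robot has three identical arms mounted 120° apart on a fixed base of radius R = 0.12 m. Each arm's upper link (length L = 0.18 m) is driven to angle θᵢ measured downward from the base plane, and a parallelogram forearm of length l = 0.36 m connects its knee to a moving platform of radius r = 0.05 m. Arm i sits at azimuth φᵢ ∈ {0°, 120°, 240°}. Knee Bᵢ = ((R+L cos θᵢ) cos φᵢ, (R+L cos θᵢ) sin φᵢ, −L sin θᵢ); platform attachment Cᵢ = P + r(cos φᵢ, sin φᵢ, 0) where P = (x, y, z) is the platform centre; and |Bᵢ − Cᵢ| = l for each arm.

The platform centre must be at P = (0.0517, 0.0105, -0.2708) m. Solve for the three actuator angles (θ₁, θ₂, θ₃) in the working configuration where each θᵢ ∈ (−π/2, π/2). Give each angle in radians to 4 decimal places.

θ₁ = -0.1746, θ₂ = 0.1744, θ₃ = 0.2615

φ1=0.0° → target in arm frame (0.0517, 0.0105)
  e−x'=0.0183;  (l²−L²−(e−x')²−y'²−z²)/2L = 0.0651
  √(A²+B²)=0.2714;  θ1 = -1.5033+1.3287 ≈ -0.1746
φ2=120.0° → target in arm frame (-0.0168, -0.0500)
  A cos θ + B sin θ = C:  0.0868·cos θ + -0.2708·sin θ = 0.0384
  γ=atan2(-0.2708,0.0868)=-1.2608;  ψ=arccos(0.1352)=1.4352;  θ2=γ+ψ≈0.1744
rotate P by −φ3: (-0.0349, 0.0395, -0.2708)
  A=0.1049, B=-0.2708, C=(l²−L²−A²−y'²−z²)/(2L)=0.0314
  θ3 = atan2(B,A) + arccos(C/0.2904) = 0.2615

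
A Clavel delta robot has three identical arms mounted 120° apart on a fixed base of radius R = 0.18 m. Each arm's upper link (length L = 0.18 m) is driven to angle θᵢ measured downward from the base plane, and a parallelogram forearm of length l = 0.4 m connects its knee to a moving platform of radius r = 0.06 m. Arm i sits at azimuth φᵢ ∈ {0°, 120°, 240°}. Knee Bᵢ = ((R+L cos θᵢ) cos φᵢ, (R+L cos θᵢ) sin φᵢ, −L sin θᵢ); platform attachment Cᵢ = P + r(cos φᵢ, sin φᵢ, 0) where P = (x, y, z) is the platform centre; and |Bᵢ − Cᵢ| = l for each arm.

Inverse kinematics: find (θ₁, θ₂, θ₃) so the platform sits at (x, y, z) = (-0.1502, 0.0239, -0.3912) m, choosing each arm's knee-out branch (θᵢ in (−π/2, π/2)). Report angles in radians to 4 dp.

θ₁ = 1.2213, θ₂ = 0.3490, θ₃ = 0.5232

rotate P by −φ1: (-0.1502, 0.0239, -0.3912)
  A cos θ + B sin θ = C:  0.2702·cos θ + -0.3912·sin θ = -0.2750
  θ1 = atan2(B,A) + arccos(C/0.4754) = 1.2213
φ2=120.0° → target in arm frame (0.0958, 0.1181)
  e−x'=0.0242;  (l²−L²−(e−x')²−y'²−z²)/2L = -0.1110
  √(A²+B²)=0.3919;  θ2 = -1.5090+1.8581 ≈ 0.3490
arm 3 (φ=240.0°): x'=0.0544, y'=-0.1420
  A=0.0656, B=-0.3912, C=(l²−L²−A²−y'²−z²)/(2L)=-0.1386
  γ=atan2(-0.3912,0.0656)=-1.4047;  ψ=arccos(-0.3495)=1.9279;  θ3=γ+ψ≈0.5232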